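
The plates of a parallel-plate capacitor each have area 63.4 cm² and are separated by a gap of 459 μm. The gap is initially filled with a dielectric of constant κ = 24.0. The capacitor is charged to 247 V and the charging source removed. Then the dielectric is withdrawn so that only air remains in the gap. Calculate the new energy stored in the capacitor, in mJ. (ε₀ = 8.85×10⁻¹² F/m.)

A = 63.4 cm² = 6.34×10⁻³ m².
Initially C₁ = κε₀A/d = 24.0 × 8.85×10⁻¹² × 6.34×10⁻³ / 4.59×10⁻⁴ = 2.93×10⁻⁹ F.
U₁ = 8.95×10⁻⁵ J.
Isolated ⇒ Q is held fixed. C₂ = 0.0417 C₁ and U = Q²/(2C), so U₂/U₁ = C₁/C₂ = 24.0.
U₂ = 24.0 × 8.95×10⁻⁵ = 2.15×10⁻³ J.

U ≈ 2.15 mJ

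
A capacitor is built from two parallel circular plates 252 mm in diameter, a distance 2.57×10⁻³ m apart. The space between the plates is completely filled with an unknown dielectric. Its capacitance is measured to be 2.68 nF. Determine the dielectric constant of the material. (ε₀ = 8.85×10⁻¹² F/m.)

κ ≈ 15.6

A = π(252/2 mm)² = 4.99×10⁻² m².
κ = Cd/(ε₀A) = 2.68×10⁻⁹ × 2.57×10⁻³ / (8.85×10⁻¹² × 4.99×10⁻²) = 15.6.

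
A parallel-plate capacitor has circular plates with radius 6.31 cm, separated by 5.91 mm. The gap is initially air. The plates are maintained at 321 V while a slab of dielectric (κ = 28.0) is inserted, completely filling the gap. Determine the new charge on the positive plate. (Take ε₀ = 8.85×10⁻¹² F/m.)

A = π(6.31 cm)² = 1.25×10⁻² m².
Initially C₁ = ε₀A/d = 8.85×10⁻¹² × 1.25×10⁻² / 5.91×10⁻³ = 1.87×10⁻¹¹ F.
Q₁ = 6.01×10⁻⁹ C.
Battery connected ⇒ V is held fixed. C₂ = 28.0 C₁ and Q = CV, so Q₂/Q₁ = C₂/C₁ = 28.0.
Q₂ = 28.0 × 6.01×10⁻⁹ = 1.68×10⁻⁷ C.

168 nC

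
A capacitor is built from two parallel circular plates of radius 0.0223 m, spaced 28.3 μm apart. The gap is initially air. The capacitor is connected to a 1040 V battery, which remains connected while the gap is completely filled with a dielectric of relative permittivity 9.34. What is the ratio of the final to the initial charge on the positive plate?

Q₂/Q₁ ≈ 9.34

Battery connected ⇒ V is held fixed.
C₂ = 9.34 C₁ and Q = CV, so Q₂/Q₁ = C₂/C₁ = 9.34.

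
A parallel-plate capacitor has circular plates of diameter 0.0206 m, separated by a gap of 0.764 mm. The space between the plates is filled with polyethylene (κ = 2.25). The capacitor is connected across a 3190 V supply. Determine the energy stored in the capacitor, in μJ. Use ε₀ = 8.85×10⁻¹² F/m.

44.2 μJ

A = π(0.0206/2 m)² = 3.33×10⁻⁴ m².
C = κε₀A/d = 2.25 × 8.85×10⁻¹² × 3.33×10⁻⁴ / 7.64×10⁻⁴ = 8.69×10⁻¹² F.
U = ½CV² = ½ × 8.69×10⁻¹² × (3190)² = 4.42×10⁻⁵ J.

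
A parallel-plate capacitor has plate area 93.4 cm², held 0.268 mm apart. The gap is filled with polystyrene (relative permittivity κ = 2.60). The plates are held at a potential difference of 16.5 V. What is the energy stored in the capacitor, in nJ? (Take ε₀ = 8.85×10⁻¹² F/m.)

109 nJ

A = 93.4 cm² = 9.34×10⁻³ m².
C = κε₀A/d = 2.60 × 8.85×10⁻¹² × 9.34×10⁻³ / 2.68×10⁻⁴ = 8.02×10⁻¹⁰ F.
U = ½CV² = ½ × 8.02×10⁻¹⁰ × (16.5)² = 1.09×10⁻⁷ J.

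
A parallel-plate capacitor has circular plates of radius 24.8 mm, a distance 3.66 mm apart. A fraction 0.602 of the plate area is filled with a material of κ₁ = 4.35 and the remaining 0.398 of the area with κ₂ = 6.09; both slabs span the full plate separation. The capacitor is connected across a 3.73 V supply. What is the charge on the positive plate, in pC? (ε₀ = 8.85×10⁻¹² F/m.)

A = π(24.8 mm)² = 1.93×10⁻³ m².
Side-by-side slabs ⇒ two capacitors in parallel, each spanning the full gap.
C₁ = κ₁ε₀A₁/d = 4.35 × 8.85×10⁻¹² × 1.16×10⁻³ / 3.66×10⁻³ = 1.22×10⁻¹¹ F.
C₂ = κ₂ε₀A₂/d = 6.09 × 8.85×10⁻¹² × 7.69×10⁻⁴ / 3.66×10⁻³ = 1.13×10⁻¹¹ F.
C = C₁ + C₂ = 2.36×10⁻¹¹ F.
Q = CV = 2.36×10⁻¹¹ × 3.73 = 8.79×10⁻¹¹ C.

87.9 pC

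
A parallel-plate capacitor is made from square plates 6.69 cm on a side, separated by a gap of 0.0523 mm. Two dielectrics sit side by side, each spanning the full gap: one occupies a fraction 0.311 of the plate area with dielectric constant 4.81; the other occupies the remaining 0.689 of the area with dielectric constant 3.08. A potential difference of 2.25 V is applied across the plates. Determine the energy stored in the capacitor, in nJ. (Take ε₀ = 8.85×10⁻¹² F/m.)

A = (6.69 cm)² = 4.48×10⁻³ m².
Side-by-side slabs ⇒ two capacitors in parallel, each spanning the full gap.
C₁ = κ₁ε₀A₁/d = 4.81 × 8.85×10⁻¹² × 1.39×10⁻³ / 5.23×10⁻⁵ = 1.13×10⁻⁹ F.
C₂ = κ₂ε₀A₂/d = 3.08 × 8.85×10⁻¹² × 3.08×10⁻³ / 5.23×10⁻⁵ = 1.61×10⁻⁹ F.
C = C₁ + C₂ = 2.74×10⁻⁹ F.
U = ½CV² = ½ × 2.74×10⁻⁹ × (2.25)² = 6.94×10⁻⁹ J.

6.94 nJ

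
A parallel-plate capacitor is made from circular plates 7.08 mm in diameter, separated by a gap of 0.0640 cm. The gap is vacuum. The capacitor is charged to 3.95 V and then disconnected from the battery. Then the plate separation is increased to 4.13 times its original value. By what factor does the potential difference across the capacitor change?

Isolated ⇒ Q is held fixed.
C₂ = 0.242 C₁ and V = Q/C, so V₂/V₁ = C₁/C₂ = 4.13.

V₂/V₁ ≈ 4.13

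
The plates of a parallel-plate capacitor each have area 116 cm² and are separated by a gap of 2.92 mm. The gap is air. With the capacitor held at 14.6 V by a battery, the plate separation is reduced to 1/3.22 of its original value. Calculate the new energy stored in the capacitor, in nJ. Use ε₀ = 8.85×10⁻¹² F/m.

A = 116 cm² = 1.16×10⁻² m².
Initially C₁ = ε₀A/d = 8.85×10⁻¹² × 1.16×10⁻² / 2.92×10⁻³ = 3.52×10⁻¹¹ F.
U₁ = 3.75×10⁻⁹ J.
Battery connected ⇒ V is held fixed. C₂ = 3.22 C₁ and U = ½CV², so U₂/U₁ = C₂/C₁ = 3.22.
U₂ = 3.22 × 3.75×10⁻⁹ = 1.21×10⁻⁸ J.

U ≈ 12.1 nJ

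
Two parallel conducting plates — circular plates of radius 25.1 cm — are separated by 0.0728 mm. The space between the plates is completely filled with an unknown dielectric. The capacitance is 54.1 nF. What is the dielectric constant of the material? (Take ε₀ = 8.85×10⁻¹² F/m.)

2.25

A = π(25.1 cm)² = 0.198 m².
κ = Cd/(ε₀A) = 5.41×10⁻⁸ × 7.28×10⁻⁵ / (8.85×10⁻¹² × 0.198) = 2.25.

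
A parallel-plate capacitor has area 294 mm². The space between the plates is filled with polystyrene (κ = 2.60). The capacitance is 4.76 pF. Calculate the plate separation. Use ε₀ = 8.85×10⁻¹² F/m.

1.42 mm

A = 294 mm² = 2.94×10⁻⁴ m².
d = κε₀A/C = 2.60 × 8.85×10⁻¹² × 2.94×10⁻⁴ / 4.76×10⁻¹² = 1.42×10⁻³ m.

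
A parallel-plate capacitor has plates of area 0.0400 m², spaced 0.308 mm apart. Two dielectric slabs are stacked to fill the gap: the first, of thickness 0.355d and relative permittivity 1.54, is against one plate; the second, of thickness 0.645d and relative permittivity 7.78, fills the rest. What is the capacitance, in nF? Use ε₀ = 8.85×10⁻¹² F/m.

3.67 nF

Stacked slabs ⇒ two capacitors in series, each with the full plate area.
C₁ = κ₁ε₀A/d₁ = 1.54 × 8.85×10⁻¹² × 4.00×10⁻² / 1.09×10⁻⁴ = 4.99×10⁻⁹ F.
C₂ = κ₂ε₀A/d₂ = 7.78 × 8.85×10⁻¹² × 4.00×10⁻² / 1.99×10⁻⁴ = 1.39×10⁻⁸ F.
C = (1/C₁ + 1/C₂)⁻¹ = 3.67×10⁻⁹ F.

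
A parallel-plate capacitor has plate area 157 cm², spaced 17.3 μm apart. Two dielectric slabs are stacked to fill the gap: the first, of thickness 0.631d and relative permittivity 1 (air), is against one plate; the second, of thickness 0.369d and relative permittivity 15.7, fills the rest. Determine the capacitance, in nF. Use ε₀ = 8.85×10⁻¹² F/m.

A = 157 cm² = 1.57×10⁻² m².
Stacked slabs ⇒ two capacitors in series, each with the full plate area.
C₁ = κ₁ε₀A/d₁ = 1.00 × 8.85×10⁻¹² × 1.57×10⁻² / 1.09×10⁻⁵ = 1.27×10⁻⁸ F.
C₂ = κ₂ε₀A/d₂ = 15.7 × 8.85×10⁻¹² × 1.57×10⁻² / 6.38×10⁻⁶ = 3.42×10⁻⁷ F.
C = (1/C₁ + 1/C₂)⁻¹ = 1.23×10⁻⁸ F.

C ≈ 12.3 nF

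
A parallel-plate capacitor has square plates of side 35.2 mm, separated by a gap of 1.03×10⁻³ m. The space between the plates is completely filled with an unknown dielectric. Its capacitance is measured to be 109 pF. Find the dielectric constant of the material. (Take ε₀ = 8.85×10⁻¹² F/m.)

A = (35.2 mm)² = 1.24×10⁻³ m².
κ = Cd/(ε₀A) = 1.09×10⁻¹⁰ × 1.03×10⁻³ / (8.85×10⁻¹² × 1.24×10⁻³) = 10.2.

κ ≈ 10.2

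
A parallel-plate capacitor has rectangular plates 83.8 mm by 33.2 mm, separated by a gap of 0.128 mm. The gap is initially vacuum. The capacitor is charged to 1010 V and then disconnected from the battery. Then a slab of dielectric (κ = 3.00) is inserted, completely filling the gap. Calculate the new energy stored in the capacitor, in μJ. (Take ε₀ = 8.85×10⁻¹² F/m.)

A = 83.8 × 33.2 mm² = 2.78×10⁻³ m².
Initially C₁ = ε₀A/d = 8.85×10⁻¹² × 2.78×10⁻³ / 1.28×10⁻⁴ = 1.92×10⁻¹⁰ F.
U₁ = 9.81×10⁻⁵ J.
Isolated ⇒ Q is held fixed. C₂ = 3.00 C₁ and U = Q²/(2C), so U₂/U₁ = C₁/C₂ = 0.333.
U₂ = 0.333 × 9.81×10⁻⁵ = 3.27×10⁻⁵ J.

U ≈ 32.7 μJ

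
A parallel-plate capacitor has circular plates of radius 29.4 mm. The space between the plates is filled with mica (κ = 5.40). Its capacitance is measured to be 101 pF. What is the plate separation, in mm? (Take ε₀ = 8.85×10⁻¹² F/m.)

A = π(29.4 mm)² = 2.72×10⁻³ m².
d = κε₀A/C = 5.40 × 8.85×10⁻¹² × 2.72×10⁻³ / 1.01×10⁻¹⁰ = 1.28×10⁻³ m.

d ≈ 1.28 mm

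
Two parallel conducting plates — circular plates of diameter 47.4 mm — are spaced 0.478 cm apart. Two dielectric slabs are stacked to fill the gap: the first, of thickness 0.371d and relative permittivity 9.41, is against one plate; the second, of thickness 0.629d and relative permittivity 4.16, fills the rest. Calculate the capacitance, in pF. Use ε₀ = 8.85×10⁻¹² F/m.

A = π(47.4/2 mm)² = 1.76×10⁻³ m².
Stacked slabs ⇒ two capacitors in series, each with the full plate area.
C₁ = κ₁ε₀A/d₁ = 9.41 × 8.85×10⁻¹² × 1.76×10⁻³ / 1.77×10⁻³ = 8.29×10⁻¹¹ F.
C₂ = κ₂ε₀A/d₂ = 4.16 × 8.85×10⁻¹² × 1.76×10⁻³ / 3.01×10⁻³ = 2.16×10⁻¹¹ F.
C = (1/C₁ + 1/C₂)⁻¹ = 1.71×10⁻¹¹ F.

17.1 pF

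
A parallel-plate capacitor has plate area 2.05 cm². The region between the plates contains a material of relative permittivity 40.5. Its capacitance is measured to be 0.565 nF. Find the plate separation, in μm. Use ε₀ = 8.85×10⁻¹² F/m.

A = 2.05 cm² = 2.05×10⁻⁴ m².
d = κε₀A/C = 40.5 × 8.85×10⁻¹² × 2.05×10⁻⁴ / 5.65×10⁻¹⁰ = 1.30×10⁻⁴ m.

d ≈ 130 μm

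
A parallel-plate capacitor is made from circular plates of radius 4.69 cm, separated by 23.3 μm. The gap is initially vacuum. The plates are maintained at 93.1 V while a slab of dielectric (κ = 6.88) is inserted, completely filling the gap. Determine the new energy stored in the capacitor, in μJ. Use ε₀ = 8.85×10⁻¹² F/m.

U ≈ 78.3 μJ

A = π(4.69 cm)² = 6.91×10⁻³ m².
Initially C₁ = ε₀A/d = 8.85×10⁻¹² × 6.91×10⁻³ / 2.33×10⁻⁵ = 2.62×10⁻⁹ F.
U₁ = 1.14×10⁻⁵ J.
Battery connected ⇒ V is held fixed. C₂ = 6.88 C₁ and U = ½CV², so U₂/U₁ = C₂/C₁ = 6.88.
U₂ = 6.88 × 1.14×10⁻⁵ = 7.83×10⁻⁵ J.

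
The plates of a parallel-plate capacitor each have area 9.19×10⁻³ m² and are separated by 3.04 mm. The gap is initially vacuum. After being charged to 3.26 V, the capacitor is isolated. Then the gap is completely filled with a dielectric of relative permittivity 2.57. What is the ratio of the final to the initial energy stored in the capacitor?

0.389

Isolated ⇒ Q is held fixed.
C₂ = 2.57 C₁ and U = Q²/(2C), so U₂/U₁ = C₁/C₂ = 0.389.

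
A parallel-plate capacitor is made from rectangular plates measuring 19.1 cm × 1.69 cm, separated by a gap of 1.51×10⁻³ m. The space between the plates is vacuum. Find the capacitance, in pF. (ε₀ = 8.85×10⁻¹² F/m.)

A = 19.1 × 1.69 cm² = 3.23×10⁻³ m².
C = ε₀A/d = 8.85×10⁻¹² × 3.23×10⁻³ / 1.51×10⁻³ = 1.89×10⁻¹¹ F.

C ≈ 18.9 pF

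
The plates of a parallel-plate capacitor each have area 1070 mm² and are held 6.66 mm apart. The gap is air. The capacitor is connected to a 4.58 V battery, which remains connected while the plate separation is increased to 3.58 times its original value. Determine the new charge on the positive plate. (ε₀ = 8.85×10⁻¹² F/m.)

A = 1070 mm² = 1.07×10⁻³ m².
Initially C₁ = ε₀A/d = 8.85×10⁻¹² × 1.07×10⁻³ / 6.66×10⁻³ = 1.42×10⁻¹² F.
Q₁ = 6.51×10⁻¹² C.
Battery connected ⇒ V is held fixed. C₂ = 0.279 C₁ and Q = CV, so Q₂/Q₁ = C₂/C₁ = 0.279.
Q₂ = 0.279 × 6.51×10⁻¹² = 1.82×10⁻¹² C.

Q ≈ 1.82 pC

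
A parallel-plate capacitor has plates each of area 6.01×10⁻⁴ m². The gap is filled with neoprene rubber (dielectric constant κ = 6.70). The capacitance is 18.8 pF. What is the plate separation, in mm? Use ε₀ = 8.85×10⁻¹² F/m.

1.90 mm

d = κε₀A/C = 6.70 × 8.85×10⁻¹² × 6.01×10⁻⁴ / 1.88×10⁻¹¹ = 1.90×10⁻³ m.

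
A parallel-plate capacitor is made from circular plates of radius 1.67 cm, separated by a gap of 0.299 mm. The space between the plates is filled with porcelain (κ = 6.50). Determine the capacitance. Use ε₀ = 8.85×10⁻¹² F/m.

A = π(1.67 cm)² = 8.76×10⁻⁴ m².
C = κε₀A/d = 6.50 × 8.85×10⁻¹² × 8.76×10⁻⁴ / 2.99×10⁻⁴ = 1.69×10⁻¹⁰ F.

169 pF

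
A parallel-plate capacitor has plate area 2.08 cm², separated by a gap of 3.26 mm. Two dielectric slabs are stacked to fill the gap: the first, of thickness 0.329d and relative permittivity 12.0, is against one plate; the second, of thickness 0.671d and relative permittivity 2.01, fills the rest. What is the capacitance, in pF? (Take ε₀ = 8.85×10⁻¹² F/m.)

A = 2.08 cm² = 2.08×10⁻⁴ m².
Stacked slabs ⇒ two capacitors in series, each with the full plate area.
C₁ = κ₁ε₀A/d₁ = 12.0 × 8.85×10⁻¹² × 2.08×10⁻⁴ / 1.07×10⁻³ = 2.06×10⁻¹¹ F.
C₂ = κ₂ε₀A/d₂ = 2.01 × 8.85×10⁻¹² × 2.08×10⁻⁴ / 2.19×10⁻³ = 1.69×10⁻¹² F.
C = (1/C₁ + 1/C₂)⁻¹ = 1.56×10⁻¹² F.

C ≈ 1.56 pF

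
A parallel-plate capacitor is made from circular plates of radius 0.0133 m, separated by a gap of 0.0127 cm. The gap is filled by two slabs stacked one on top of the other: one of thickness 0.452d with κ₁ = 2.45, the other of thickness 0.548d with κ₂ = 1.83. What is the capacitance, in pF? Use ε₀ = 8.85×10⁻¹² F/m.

C ≈ 80.0 pF

A = π(0.0133 m)² = 5.56×10⁻⁴ m².
Stacked slabs ⇒ two capacitors in series, each with the full plate area.
C₁ = κ₁ε₀A/d₁ = 2.45 × 8.85×10⁻¹² × 5.56×10⁻⁴ / 5.74×10⁻⁵ = 2.10×10⁻¹⁰ F.
C₂ = κ₂ε₀A/d₂ = 1.83 × 8.85×10⁻¹² × 5.56×10⁻⁴ / 6.96×10⁻⁵ = 1.29×10⁻¹⁰ F.
C = (1/C₁ + 1/C₂)⁻¹ = 8.00×10⁻¹¹ F.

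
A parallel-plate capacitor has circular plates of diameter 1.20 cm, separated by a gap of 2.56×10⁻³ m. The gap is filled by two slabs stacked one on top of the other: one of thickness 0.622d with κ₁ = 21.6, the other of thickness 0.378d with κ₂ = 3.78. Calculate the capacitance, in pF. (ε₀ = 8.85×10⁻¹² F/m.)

C ≈ 3.04 pF

A = π(1.20/2 cm)² = 1.13×10⁻⁴ m².
Stacked slabs ⇒ two capacitors in series, each with the full plate area.
C₁ = κ₁ε₀A/d₁ = 21.6 × 8.85×10⁻¹² × 1.13×10⁻⁴ / 1.59×10⁻³ = 1.36×10⁻¹¹ F.
C₂ = κ₂ε₀A/d₂ = 3.78 × 8.85×10⁻¹² × 1.13×10⁻⁴ / 9.68×10⁻⁴ = 3.91×10⁻¹² F.
C = (1/C₁ + 1/C₂)⁻¹ = 3.04×10⁻¹² F.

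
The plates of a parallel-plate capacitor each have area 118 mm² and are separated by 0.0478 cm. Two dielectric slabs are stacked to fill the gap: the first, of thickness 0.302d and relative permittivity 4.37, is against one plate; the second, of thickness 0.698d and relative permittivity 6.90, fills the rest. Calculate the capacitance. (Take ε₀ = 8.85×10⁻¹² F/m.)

A = 118 mm² = 1.18×10⁻⁴ m².
Stacked slabs ⇒ two capacitors in series, each with the full plate area.
C₁ = κ₁ε₀A/d₁ = 4.37 × 8.85×10⁻¹² × 1.18×10⁻⁴ / 1.44×10⁻⁴ = 3.16×10⁻¹¹ F.
C₂ = κ₂ε₀A/d₂ = 6.90 × 8.85×10⁻¹² × 1.18×10⁻⁴ / 3.34×10⁻⁴ = 2.16×10⁻¹¹ F.
C = (1/C₁ + 1/C₂)⁻¹ = 1.28×10⁻¹¹ F.

C ≈ 12.8 pF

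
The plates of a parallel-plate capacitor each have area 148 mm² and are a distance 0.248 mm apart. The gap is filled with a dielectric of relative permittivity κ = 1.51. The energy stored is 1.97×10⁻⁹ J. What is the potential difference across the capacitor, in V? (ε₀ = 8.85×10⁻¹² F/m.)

V ≈ 22.2 V

A = 148 mm² = 1.48×10⁻⁴ m².
C = κε₀A/d = 1.51 × 8.85×10⁻¹² × 1.48×10⁻⁴ / 2.48×10⁻⁴ = 7.97×10⁻¹² F.
V = √(2U/C) = √(2 × 1.97×10⁻⁹ / 7.97×10⁻¹²) = 22.2 V.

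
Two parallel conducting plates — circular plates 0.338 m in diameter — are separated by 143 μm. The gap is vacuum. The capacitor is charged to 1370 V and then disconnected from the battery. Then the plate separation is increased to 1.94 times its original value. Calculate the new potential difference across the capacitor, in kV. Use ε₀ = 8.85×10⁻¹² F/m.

A = π(0.338/2 m)² = 8.97×10⁻² m².
Initially C₁ = ε₀A/d = 8.85×10⁻¹² × 8.97×10⁻² / 1.43×10⁻⁴ = 5.55×10⁻⁹ F.
V₁ = 1.37×10³ V.
Isolated ⇒ Q is held fixed. C₂ = 0.515 C₁ and V = Q/C, so V₂/V₁ = C₁/C₂ = 1.94.
V₂ = 1.94 × 1.37×10³ = 2.66×10³ V.

2.66 kV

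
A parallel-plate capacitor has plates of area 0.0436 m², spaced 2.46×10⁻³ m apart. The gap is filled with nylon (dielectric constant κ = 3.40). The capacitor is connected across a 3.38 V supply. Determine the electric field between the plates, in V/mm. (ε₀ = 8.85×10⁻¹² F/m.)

1.37 V/mm

E = V/d = 3.38 / 2.46×10⁻³ = 1.37×10³ V/m.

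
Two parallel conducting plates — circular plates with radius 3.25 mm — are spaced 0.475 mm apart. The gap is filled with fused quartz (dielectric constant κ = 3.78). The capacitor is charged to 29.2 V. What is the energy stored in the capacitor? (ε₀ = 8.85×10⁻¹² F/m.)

0.996 nJ

A = π(3.25 mm)² = 3.32×10⁻⁵ m².
C = κε₀A/d = 3.78 × 8.85×10⁻¹² × 3.32×10⁻⁵ / 4.75×10⁻⁴ = 2.34×10⁻¹² F.
U = ½CV² = ½ × 2.34×10⁻¹² × (29.2)² = 9.96×10⁻¹⁰ J.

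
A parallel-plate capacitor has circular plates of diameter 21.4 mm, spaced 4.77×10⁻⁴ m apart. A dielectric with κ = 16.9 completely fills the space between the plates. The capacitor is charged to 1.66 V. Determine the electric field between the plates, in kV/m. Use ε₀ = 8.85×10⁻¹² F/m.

E = V/d = 1.66 / 4.77×10⁻⁴ = 3.48×10³ V/m.

E ≈ 3.48 kV/m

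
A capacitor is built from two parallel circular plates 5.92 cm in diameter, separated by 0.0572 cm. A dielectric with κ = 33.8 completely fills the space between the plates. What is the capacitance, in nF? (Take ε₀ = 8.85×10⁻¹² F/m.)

1.44 nF

A = π(5.92/2 cm)² = 2.75×10⁻³ m².
C = κε₀A/d = 33.8 × 8.85×10⁻¹² × 2.75×10⁻³ / 5.72×10⁻⁴ = 1.44×10⁻⁹ F.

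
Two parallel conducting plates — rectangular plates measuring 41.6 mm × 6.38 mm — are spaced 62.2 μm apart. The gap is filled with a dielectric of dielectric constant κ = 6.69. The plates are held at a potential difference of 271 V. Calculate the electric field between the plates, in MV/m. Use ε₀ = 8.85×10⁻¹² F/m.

4.36 MV/m

E = V/d = 271 / 6.22×10⁻⁵ = 4.36×10⁶ V/m.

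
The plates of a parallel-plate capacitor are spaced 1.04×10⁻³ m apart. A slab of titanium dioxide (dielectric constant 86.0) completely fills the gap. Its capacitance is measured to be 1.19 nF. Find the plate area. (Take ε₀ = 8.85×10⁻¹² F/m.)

A = Cd/(κε₀) = 1.19×10⁻⁹ × 1.04×10⁻³ / (86.0 × 8.85×10⁻¹²) = 1.63×10⁻³ m².

A ≈ 16.3 cm²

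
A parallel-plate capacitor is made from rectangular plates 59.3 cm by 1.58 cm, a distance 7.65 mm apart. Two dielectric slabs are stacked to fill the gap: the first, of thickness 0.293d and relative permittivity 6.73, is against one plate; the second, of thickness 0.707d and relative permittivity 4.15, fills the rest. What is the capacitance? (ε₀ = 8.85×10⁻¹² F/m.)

C ≈ 50.7 pF

A = 59.3 × 1.58 cm² = 9.37×10⁻³ m².
Stacked slabs ⇒ two capacitors in series, each with the full plate area.
C₁ = κ₁ε₀A/d₁ = 6.73 × 8.85×10⁻¹² × 9.37×10⁻³ / 2.24×10⁻³ = 2.49×10⁻¹⁰ F.
C₂ = κ₂ε₀A/d₂ = 4.15 × 8.85×10⁻¹² × 9.37×10⁻³ / 5.41×10⁻³ = 6.36×10⁻¹¹ F.
C = (1/C₁ + 1/C₂)⁻¹ = 5.07×10⁻¹¹ F.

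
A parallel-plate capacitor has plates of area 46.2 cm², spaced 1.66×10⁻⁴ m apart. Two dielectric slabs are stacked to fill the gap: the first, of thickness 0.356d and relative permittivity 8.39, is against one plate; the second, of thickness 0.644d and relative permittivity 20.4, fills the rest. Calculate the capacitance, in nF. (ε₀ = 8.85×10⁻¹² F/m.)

3.33 nF

A = 46.2 cm² = 4.62×10⁻³ m².
Stacked slabs ⇒ two capacitors in series, each with the full plate area.
C₁ = κ₁ε₀A/d₁ = 8.39 × 8.85×10⁻¹² × 4.62×10⁻³ / 5.91×10⁻⁵ = 5.80×10⁻⁹ F.
C₂ = κ₂ε₀A/d₂ = 20.4 × 8.85×10⁻¹² × 4.62×10⁻³ / 1.07×10⁻⁴ = 7.80×10⁻⁹ F.
C = (1/C₁ + 1/C₂)⁻¹ = 3.33×10⁻⁹ F.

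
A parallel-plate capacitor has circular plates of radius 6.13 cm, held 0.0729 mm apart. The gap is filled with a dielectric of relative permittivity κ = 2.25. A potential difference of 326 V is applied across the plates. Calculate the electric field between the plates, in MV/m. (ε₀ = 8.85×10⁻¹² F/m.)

E ≈ 4.47 MV/m

E = V/d = 326 / 7.29×10⁻⁵ = 4.47×10⁶ V/m.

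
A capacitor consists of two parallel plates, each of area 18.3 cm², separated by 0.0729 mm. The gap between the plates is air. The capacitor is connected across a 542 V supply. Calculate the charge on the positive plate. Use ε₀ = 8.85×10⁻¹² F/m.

120 nC

A = 18.3 cm² = 1.83×10⁻³ m².
C = ε₀A/d = 8.85×10⁻¹² × 1.83×10⁻³ / 7.29×10⁻⁵ = 2.22×10⁻¹⁰ F.
Q = CV = 2.22×10⁻¹⁰ × 542 = 1.20×10⁻⁷ C.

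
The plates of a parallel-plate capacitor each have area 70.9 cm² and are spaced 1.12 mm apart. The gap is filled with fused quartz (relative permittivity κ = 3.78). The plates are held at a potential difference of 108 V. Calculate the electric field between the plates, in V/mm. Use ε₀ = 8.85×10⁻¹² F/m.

E = V/d = 108 / 1.12×10⁻³ = 9.64×10⁴ V/m.

E ≈ 96.4 V/mm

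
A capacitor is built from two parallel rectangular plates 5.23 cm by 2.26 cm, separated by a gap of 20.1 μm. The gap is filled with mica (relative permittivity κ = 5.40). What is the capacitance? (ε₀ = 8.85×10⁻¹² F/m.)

A = 5.23 × 2.26 cm² = 1.18×10⁻³ m².
C = κε₀A/d = 5.40 × 8.85×10⁻¹² × 1.18×10⁻³ / 2.01×10⁻⁵ = 2.81×10⁻⁹ F.

C ≈ 2.81 nF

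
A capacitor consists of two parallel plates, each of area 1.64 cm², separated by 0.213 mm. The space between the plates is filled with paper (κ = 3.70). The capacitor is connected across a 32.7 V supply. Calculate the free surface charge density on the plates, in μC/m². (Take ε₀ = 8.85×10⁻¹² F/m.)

A = 1.64 cm² = 1.64×10⁻⁴ m².
C = κε₀A/d = 3.70 × 8.85×10⁻¹² × 1.64×10⁻⁴ / 2.13×10⁻⁴ = 2.52×10⁻¹¹ F.
σ = Q/A = CV/A = 2.52×10⁻¹¹ × 32.7 / 1.64×10⁻⁴ = 5.03×10⁻⁶ C/m².

5.03 μC/m²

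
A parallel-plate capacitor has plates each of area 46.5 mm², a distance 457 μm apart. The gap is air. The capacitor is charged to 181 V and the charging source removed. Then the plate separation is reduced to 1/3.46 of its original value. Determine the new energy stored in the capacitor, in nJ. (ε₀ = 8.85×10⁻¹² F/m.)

U ≈ 4.26 nJ

A = 46.5 mm² = 4.65×10⁻⁵ m².
Initially C₁ = ε₀A/d = 8.85×10⁻¹² × 4.65×10⁻⁵ / 4.57×10⁻⁴ = 9.00×10⁻¹³ F.
U₁ = 1.48×10⁻⁸ J.
Isolated ⇒ Q is held fixed. C₂ = 3.46 C₁ and U = Q²/(2C), so U₂/U₁ = C₁/C₂ = 0.289.
U₂ = 0.289 × 1.48×10⁻⁸ = 4.26×10⁻⁹ J.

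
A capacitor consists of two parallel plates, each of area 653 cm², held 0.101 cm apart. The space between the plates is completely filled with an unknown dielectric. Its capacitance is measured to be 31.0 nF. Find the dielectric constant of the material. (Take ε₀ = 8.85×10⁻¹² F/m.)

A = 653 cm² = 6.53×10⁻² m².
κ = Cd/(ε₀A) = 3.10×10⁻⁸ × 1.01×10⁻³ / (8.85×10⁻¹² × 6.53×10⁻²) = 54.2.

κ ≈ 54.2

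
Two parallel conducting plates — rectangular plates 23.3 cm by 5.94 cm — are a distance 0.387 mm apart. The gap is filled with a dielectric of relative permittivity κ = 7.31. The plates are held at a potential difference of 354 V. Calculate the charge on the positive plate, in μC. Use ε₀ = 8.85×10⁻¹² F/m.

A = 23.3 × 5.94 cm² = 1.38×10⁻² m².
C = κε₀A/d = 7.31 × 8.85×10⁻¹² × 1.38×10⁻² / 3.87×10⁻⁴ = 2.31×10⁻⁹ F.
Q = CV = 2.31×10⁻⁹ × 354 = 8.19×10⁻⁷ C.

0.819 μC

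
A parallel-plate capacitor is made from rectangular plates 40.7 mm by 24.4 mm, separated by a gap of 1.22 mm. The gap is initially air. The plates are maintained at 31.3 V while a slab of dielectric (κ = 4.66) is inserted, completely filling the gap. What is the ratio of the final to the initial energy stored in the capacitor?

Battery connected ⇒ V is held fixed.
C₂ = 4.66 C₁ and U = ½CV², so U₂/U₁ = C₂/C₁ = 4.66.

U₂/U₁ ≈ 4.66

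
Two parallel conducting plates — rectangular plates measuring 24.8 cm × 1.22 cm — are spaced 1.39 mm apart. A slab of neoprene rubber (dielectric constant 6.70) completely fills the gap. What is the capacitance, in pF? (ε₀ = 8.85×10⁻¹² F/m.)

129 pF

A = 24.8 × 1.22 cm² = 3.03×10⁻³ m².
C = κε₀A/d = 6.70 × 8.85×10⁻¹² × 3.03×10⁻³ / 1.39×10⁻³ = 1.29×10⁻¹⁰ F.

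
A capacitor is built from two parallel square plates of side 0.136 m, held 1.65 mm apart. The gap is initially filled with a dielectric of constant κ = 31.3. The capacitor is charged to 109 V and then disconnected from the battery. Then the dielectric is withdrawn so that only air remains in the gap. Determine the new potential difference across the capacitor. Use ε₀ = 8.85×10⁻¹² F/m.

V ≈ 3.41 kV

A = (0.136 m)² = 1.85×10⁻² m².
Initially C₁ = κε₀A/d = 31.3 × 8.85×10⁻¹² × 1.85×10⁻² / 1.65×10⁻³ = 3.11×10⁻⁹ F.
V₁ = 1.09×10² V.
Isolated ⇒ Q is held fixed. C₂ = 0.0319 C₁ and V = Q/C, so V₂/V₁ = C₁/C₂ = 31.3.
V₂ = 31.3 × 1.09×10² = 3.41×10³ V.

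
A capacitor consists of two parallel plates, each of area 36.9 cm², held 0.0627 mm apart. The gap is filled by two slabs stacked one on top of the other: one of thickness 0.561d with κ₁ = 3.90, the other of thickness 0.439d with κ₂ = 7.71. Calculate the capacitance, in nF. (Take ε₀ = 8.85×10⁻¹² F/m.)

A = 36.9 cm² = 3.69×10⁻³ m².
Stacked slabs ⇒ two capacitors in series, each with the full plate area.
C₁ = κ₁ε₀A/d₁ = 3.90 × 8.85×10⁻¹² × 3.69×10⁻³ / 3.52×10⁻⁵ = 3.62×10⁻⁹ F.
C₂ = κ₂ε₀A/d₂ = 7.71 × 8.85×10⁻¹² × 3.69×10⁻³ / 2.75×10⁻⁵ = 9.15×10⁻⁹ F.
C = (1/C₁ + 1/C₂)⁻¹ = 2.59×10⁻⁹ F.

2.59 nF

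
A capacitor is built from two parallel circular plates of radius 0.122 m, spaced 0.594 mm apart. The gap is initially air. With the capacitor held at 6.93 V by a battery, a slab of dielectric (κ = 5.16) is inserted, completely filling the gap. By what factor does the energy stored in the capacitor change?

U₂/U₁ ≈ 5.16

Battery connected ⇒ V is held fixed.
C₂ = 5.16 C₁ and U = ½CV², so U₂/U₁ = C₂/C₁ = 5.16.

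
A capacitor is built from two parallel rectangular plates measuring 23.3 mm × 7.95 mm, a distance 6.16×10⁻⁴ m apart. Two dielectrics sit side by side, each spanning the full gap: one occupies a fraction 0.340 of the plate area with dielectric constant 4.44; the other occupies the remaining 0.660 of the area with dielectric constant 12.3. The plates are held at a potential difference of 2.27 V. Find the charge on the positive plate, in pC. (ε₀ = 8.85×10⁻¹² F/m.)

Q ≈ 58.2 pC

A = 23.3 × 7.95 mm² = 1.85×10⁻⁴ m².
Side-by-side slabs ⇒ two capacitors in parallel, each spanning the full gap.
C₁ = κ₁ε₀A₁/d = 4.44 × 8.85×10⁻¹² × 6.30×10⁻⁵ / 6.16×10⁻⁴ = 4.02×10⁻¹² F.
C₂ = κ₂ε₀A₂/d = 12.3 × 8.85×10⁻¹² × 1.22×10⁻⁴ / 6.16×10⁻⁴ = 2.16×10⁻¹¹ F.
C = C₁ + C₂ = 2.56×10⁻¹¹ F.
Q = CV = 2.56×10⁻¹¹ × 2.27 = 5.82×10⁻¹¹ C.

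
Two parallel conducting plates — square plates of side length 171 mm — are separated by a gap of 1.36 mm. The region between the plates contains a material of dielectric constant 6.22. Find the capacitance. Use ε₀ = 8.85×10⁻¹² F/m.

1.18 nF

A = (171 mm)² = 2.92×10⁻² m².
C = κε₀A/d = 6.22 × 8.85×10⁻¹² × 2.92×10⁻² / 1.36×10⁻³ = 1.18×10⁻⁹ F.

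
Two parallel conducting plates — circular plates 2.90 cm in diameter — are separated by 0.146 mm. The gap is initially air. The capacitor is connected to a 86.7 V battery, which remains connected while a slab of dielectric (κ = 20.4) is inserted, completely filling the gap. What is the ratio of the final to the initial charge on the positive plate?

Battery connected ⇒ V is held fixed.
C₂ = 20.4 C₁ and Q = CV, so Q₂/Q₁ = C₂/C₁ = 20.4.

Q₂/Q₁ ≈ 20.4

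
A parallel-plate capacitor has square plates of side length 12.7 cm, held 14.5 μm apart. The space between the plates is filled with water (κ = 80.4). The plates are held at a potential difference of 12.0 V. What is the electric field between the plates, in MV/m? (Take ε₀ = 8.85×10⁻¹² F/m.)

0.828 MV/m

E = V/d = 12.0 / 1.45×10⁻⁵ = 8.28×10⁵ V/m.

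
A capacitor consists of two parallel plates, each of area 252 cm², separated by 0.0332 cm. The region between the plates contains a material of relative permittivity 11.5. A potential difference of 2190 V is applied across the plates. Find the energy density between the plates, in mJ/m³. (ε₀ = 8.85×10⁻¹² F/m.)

E = V/d = 2190 / 3.32×10⁻⁴ = 6.60×10⁶ V/m.
u = ½κε₀E² = ½ × 11.5 × 8.85×10⁻¹² × (6.60×10⁶)² = 2.21×10³ J/m³.

u ≈ 2.21×10⁶ mJ/m³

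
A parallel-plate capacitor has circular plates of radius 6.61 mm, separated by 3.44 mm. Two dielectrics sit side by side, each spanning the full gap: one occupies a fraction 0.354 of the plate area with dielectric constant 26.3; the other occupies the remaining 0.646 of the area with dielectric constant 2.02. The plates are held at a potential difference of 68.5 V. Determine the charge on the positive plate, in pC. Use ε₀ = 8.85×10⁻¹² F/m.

Q ≈ 257 pC

A = π(6.61 mm)² = 1.37×10⁻⁴ m².
Side-by-side slabs ⇒ two capacitors in parallel, each spanning the full gap.
C₁ = κ₁ε₀A₁/d = 26.3 × 8.85×10⁻¹² × 4.86×10⁻⁵ / 3.44×10⁻³ = 3.29×10⁻¹² F.
C₂ = κ₂ε₀A₂/d = 2.02 × 8.85×10⁻¹² × 8.87×10⁻⁵ / 3.44×10⁻³ = 4.61×10⁻¹³ F.
C = C₁ + C₂ = 3.75×10⁻¹² F.
Q = CV = 3.75×10⁻¹² × 68.5 = 2.57×10⁻¹⁰ C.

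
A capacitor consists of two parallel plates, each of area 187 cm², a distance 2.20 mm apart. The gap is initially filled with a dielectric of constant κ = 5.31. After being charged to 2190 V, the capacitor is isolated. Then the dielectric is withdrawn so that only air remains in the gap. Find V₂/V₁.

V₂/V₁ ≈ 5.31

Isolated ⇒ Q is held fixed.
C₂ = 0.188 C₁ and V = Q/C, so V₂/V₁ = C₁/C₂ = 5.31.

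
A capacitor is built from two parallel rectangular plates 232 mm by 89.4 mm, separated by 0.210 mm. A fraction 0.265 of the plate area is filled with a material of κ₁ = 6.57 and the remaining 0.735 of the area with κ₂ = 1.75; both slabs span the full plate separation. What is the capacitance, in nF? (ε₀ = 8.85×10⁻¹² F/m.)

C ≈ 2.65 nF

A = 232 × 89.4 mm² = 2.07×10⁻² m².
Side-by-side slabs ⇒ two capacitors in parallel, each spanning the full gap.
C₁ = κ₁ε₀A₁/d = 6.57 × 8.85×10⁻¹² × 5.50×10⁻³ / 2.10×10⁻⁴ = 1.52×10⁻⁹ F.
C₂ = κ₂ε₀A₂/d = 1.75 × 8.85×10⁻¹² × 1.52×10⁻² / 2.10×10⁻⁴ = 1.12×10⁻⁹ F.
C = C₁ + C₂ = 2.65×10⁻⁹ F.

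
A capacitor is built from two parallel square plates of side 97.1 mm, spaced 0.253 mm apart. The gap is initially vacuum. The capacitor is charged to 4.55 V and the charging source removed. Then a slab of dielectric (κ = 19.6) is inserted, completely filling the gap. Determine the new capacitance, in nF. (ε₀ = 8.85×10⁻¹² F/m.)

A = (97.1 mm)² = 9.43×10⁻³ m².
Initially C₁ = ε₀A/d = 8.85×10⁻¹² × 9.43×10⁻³ / 2.53×10⁻⁴ = 3.30×10⁻¹⁰ F.
C = κε₀A/d scales with κ, so C₂/C₁ = κ = 19.6.
C₂ = 19.6 × 3.30×10⁻¹⁰ = 6.46×10⁻⁹ F.

6.46 nF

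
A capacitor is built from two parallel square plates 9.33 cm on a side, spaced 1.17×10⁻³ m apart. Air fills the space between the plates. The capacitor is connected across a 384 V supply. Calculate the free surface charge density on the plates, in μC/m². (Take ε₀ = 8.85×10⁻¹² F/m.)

A = (9.33 cm)² = 8.70×10⁻³ m².
C = ε₀A/d = 8.85×10⁻¹² × 8.70×10⁻³ / 1.17×10⁻³ = 6.58×10⁻¹¹ F.
σ = Q/A = CV/A = 6.58×10⁻¹¹ × 384 / 8.70×10⁻³ = 2.90×10⁻⁶ C/m².

σ ≈ 2.90 μC/m²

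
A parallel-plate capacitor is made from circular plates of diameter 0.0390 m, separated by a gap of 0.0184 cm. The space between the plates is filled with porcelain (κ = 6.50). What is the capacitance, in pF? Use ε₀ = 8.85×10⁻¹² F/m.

A = π(0.0390/2 m)² = 1.19×10⁻³ m².
C = κε₀A/d = 6.50 × 8.85×10⁻¹² × 1.19×10⁻³ / 1.84×10⁻⁴ = 3.73×10⁻¹⁰ F.

373 pF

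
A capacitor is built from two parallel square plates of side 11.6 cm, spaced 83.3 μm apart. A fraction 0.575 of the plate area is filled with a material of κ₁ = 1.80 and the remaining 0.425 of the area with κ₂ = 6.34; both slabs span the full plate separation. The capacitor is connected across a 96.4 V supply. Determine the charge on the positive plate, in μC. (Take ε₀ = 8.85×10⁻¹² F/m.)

Q ≈ 0.514 μC

A = (11.6 cm)² = 1.35×10⁻² m².
Side-by-side slabs ⇒ two capacitors in parallel, each spanning the full gap.
C₁ = κ₁ε₀A₁/d = 1.80 × 8.85×10⁻¹² × 7.74×10⁻³ / 8.33×10⁻⁵ = 1.48×10⁻⁹ F.
C₂ = κ₂ε₀A₂/d = 6.34 × 8.85×10⁻¹² × 5.72×10⁻³ / 8.33×10⁻⁵ = 3.85×10⁻⁹ F.
C = C₁ + C₂ = 5.33×10⁻⁹ F.
Q = CV = 5.33×10⁻⁹ × 96.4 = 5.14×10⁻⁷ C.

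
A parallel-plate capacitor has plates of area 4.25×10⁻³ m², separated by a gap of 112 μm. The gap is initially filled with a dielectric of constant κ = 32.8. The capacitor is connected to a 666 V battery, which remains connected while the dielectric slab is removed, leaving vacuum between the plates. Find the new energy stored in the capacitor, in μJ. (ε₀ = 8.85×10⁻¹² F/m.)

74.5 μJ

Initially C₁ = κε₀A/d = 32.8 × 8.85×10⁻¹² × 4.25×10⁻³ / 1.12×10⁻⁴ = 1.10×10⁻⁸ F.
U₁ = 2.44×10⁻³ J.
Battery connected ⇒ V is held fixed. C₂ = 0.0305 C₁ and U = ½CV², so U₂/U₁ = C₂/C₁ = 0.0305.
U₂ = 0.0305 × 2.44×10⁻³ = 7.45×10⁻⁵ J.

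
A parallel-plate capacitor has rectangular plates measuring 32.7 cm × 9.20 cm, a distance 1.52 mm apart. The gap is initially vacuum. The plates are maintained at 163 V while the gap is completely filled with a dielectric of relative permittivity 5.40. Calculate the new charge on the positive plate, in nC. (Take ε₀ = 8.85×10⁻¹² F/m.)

A = 32.7 × 9.20 cm² = 3.01×10⁻² m².
Initially C₁ = ε₀A/d = 8.85×10⁻¹² × 3.01×10⁻² / 1.52×10⁻³ = 1.75×10⁻¹⁰ F.
Q₁ = 2.86×10⁻⁸ C.
Battery connected ⇒ V is held fixed. C₂ = 5.40 C₁ and Q = CV, so Q₂/Q₁ = C₂/C₁ = 5.40.
Q₂ = 5.40 × 2.86×10⁻⁸ = 1.54×10⁻⁷ C.

154 nC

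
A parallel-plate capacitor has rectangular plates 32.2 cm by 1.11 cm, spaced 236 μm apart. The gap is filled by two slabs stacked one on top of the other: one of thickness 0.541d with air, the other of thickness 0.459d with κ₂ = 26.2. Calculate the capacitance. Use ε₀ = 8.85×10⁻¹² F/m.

A = 32.2 × 1.11 cm² = 3.57×10⁻³ m².
Stacked slabs ⇒ two capacitors in series, each with the full plate area.
C₁ = κ₁ε₀A/d₁ = 1.00 × 8.85×10⁻¹² × 3.57×10⁻³ / 1.28×10⁻⁴ = 2.48×10⁻¹⁰ F.
C₂ = κ₂ε₀A/d₂ = 26.2 × 8.85×10⁻¹² × 3.57×10⁻³ / 1.08×10⁻⁴ = 7.65×10⁻⁹ F.
C = (1/C₁ + 1/C₂)⁻¹ = 2.40×10⁻¹⁰ F.

240 pF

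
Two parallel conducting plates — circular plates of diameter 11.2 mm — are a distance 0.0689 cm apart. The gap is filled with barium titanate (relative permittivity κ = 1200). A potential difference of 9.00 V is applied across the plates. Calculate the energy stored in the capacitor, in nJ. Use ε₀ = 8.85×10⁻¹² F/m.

A = π(11.2/2 mm)² = 9.85×10⁻⁵ m².
C = κε₀A/d = 1200 × 8.85×10⁻¹² × 9.85×10⁻⁵ / 6.89×10⁻⁴ = 1.52×10⁻⁹ F.
U = ½CV² = ½ × 1.52×10⁻⁹ × (9.00)² = 6.15×10⁻⁸ J.

61.5 nJ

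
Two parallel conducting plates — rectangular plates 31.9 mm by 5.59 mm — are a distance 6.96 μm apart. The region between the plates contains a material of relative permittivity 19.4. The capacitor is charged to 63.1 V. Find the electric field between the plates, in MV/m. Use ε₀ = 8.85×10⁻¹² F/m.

E = V/d = 63.1 / 6.96×10⁻⁶ = 9.07×10⁶ V/m.

9.07 MV/m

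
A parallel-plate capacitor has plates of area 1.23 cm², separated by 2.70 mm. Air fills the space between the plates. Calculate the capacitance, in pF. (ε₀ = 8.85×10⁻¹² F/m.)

A = 1.23 cm² = 1.23×10⁻⁴ m².
C = ε₀A/d = 8.85×10⁻¹² × 1.23×10⁻⁴ / 2.70×10⁻³ = 4.03×10⁻¹³ F.

0.403 pF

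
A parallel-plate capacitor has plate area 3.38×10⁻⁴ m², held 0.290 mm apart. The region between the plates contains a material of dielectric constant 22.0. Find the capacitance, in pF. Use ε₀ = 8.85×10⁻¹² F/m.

C = κε₀A/d = 22.0 × 8.85×10⁻¹² × 3.38×10⁻⁴ / 2.90×10⁻⁴ = 2.27×10⁻¹⁰ F.

C ≈ 227 pF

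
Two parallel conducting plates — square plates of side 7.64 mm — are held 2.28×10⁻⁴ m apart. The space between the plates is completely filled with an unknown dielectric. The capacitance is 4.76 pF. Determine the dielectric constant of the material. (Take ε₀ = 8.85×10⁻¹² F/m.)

κ ≈ 2.10

A = (7.64 mm)² = 5.84×10⁻⁵ m².
κ = Cd/(ε₀A) = 4.76×10⁻¹² × 2.28×10⁻⁴ / (8.85×10⁻¹² × 5.84×10⁻⁵) = 2.10.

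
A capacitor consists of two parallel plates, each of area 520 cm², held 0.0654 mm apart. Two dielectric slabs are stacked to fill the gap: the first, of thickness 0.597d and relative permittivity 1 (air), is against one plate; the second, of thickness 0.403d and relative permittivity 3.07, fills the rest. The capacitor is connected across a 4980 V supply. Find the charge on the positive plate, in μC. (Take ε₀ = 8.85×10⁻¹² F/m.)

A = 520 cm² = 5.20×10⁻² m².
Stacked slabs ⇒ two capacitors in series, each with the full plate area.
C₁ = κ₁ε₀A/d₁ = 1.00 × 8.85×10⁻¹² × 5.20×10⁻² / 3.90×10⁻⁵ = 1.18×10⁻⁸ F.
C₂ = κ₂ε₀A/d₂ = 3.07 × 8.85×10⁻¹² × 5.20×10⁻² / 2.64×10⁻⁵ = 5.36×10⁻⁸ F.
C = (1/C₁ + 1/C₂)⁻¹ = 9.66×10⁻⁹ F.
Q = CV = 9.66×10⁻⁹ × 4980 = 4.81×10⁻⁵ C.

48.1 μC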